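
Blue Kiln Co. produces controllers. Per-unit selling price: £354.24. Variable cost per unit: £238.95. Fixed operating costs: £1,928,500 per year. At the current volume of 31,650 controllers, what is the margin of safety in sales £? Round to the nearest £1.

Each unit contributes £354.24 − £238.95 = £115.29. Break-even units = £1,928,500 ÷ £115.29 = 16,727.38; break-even revenue = 16,727.38 × £354.24 = £5,925,508.20.
Current sales = 31,650 × £354.24 = £11,211,696.00.
Margin of safety = £11,211,696.00 − £5,925,508.20 = £5,286,188.

£5,286,188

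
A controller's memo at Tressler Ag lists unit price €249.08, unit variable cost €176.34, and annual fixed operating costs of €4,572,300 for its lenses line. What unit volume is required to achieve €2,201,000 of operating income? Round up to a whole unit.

93,117 lenses

Each unit contributes €249.08 − €176.34 = €72.74.
Need Q such that Q × €72.74 − €4,572,300 = €2,201,000, i.e. Q = €6,773,300 / €72.74 = 93,116.58 → 93,117.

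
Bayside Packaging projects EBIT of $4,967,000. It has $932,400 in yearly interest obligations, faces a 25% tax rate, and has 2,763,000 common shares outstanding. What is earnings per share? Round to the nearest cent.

Pre-tax income = $4,967,000 − $932,400.00 = $4,034,600.00.
Net income = $4,034,600.00 × (1 − 0.25) = $3,025,950.00.
EPS = $3,025,950.00 ÷ 2,763,000 = $1.10.

$1.10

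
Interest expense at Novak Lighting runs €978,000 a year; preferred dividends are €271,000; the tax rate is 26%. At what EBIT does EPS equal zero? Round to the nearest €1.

Preferred dividends are paid after tax, so their pre-tax equivalent is €271,000 ÷ (1 − 0.26) = €366,216.22.
Financial break-even EBIT = interest + D_p ÷ (1 − t) = €978,000 + €366,216.22 = €1,344,216.22.

€1,344,216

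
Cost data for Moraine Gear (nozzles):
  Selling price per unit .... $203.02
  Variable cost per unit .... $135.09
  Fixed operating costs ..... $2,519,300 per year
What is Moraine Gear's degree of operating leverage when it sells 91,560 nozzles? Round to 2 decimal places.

Total contribution margin = 91,560 × $67.93 = $6,219,670.80.
EBIT = $6,219,670.80 − $2,519,300 = $3,700,370.80.
Degree of operating leverage = $6,219,670.80 / $3,700,370.80 = 1.6808.

1.68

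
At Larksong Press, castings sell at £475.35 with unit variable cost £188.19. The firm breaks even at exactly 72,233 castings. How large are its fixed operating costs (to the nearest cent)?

Unit CM = price − variable cost = £475.35 − £188.19 = £287.16.
Since BE = FC / CM, FC = 72,233 × £287.16 = £20,742,428.28.

£20,742,428.28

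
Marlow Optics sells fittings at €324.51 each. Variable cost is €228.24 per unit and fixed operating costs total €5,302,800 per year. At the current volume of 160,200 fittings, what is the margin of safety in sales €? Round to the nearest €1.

€34,111,654

Unit CM = price − variable cost = €324.51 − €228.24 = €96.27. Break-even units = €5,302,800 ÷ €96.27 = 55,082.58; break-even revenue = 55,082.58 × €324.51 = €17,874,848.11.
Current sales = 160,200 × €324.51 = €51,986,502.00.
Margin of safety = €51,986,502.00 − €17,874,848.11 = €34,111,654.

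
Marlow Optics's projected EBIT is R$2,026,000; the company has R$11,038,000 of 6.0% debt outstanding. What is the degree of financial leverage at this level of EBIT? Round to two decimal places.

1.49

Interest = R$662,280.00.
DFL = EBIT ÷ (EBIT − I) = R$2,026,000 ÷ (R$2,026,000 − R$662,280.00) = R$2,026,000 ÷ R$1,363,720.00 = 1.4856.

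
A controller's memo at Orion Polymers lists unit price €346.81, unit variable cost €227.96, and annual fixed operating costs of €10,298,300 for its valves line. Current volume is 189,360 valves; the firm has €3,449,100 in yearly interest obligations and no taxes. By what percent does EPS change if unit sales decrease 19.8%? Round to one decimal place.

At 189,360 units, contribution = 189,360 × €118.85 = €22,505,436.00.
Operating income = contribution − fixed costs = €22,505,436.00 − €10,298,300 = €12,207,136.00.
Interest = €3,449,100.00, so EBIT − I = €8,758,036.00.
DCL = total CM / (EBIT − I) = €22,505,436.00 / €8,758,036.00 = 2.5697.
EPS therefore changes by 2.5697 × (-19.8%) = -50.9%.

-50.9%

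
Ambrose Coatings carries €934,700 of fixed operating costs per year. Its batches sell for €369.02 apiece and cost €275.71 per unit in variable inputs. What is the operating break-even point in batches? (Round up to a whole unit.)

Each unit contributes €369.02 − €275.71 = €93.31.
Units to break even: €934,700 ÷ €93.31 = 10,017.15, rounded up to 10,018.

10,018 batches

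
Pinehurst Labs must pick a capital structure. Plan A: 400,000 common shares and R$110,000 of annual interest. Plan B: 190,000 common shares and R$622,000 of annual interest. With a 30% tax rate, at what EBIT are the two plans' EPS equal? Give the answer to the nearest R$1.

R$1,085,238

At indifference, (EBIT − 110,000)(1 − t)/400,000 = (EBIT − 622,000)(1 − t)/190,000.
Cancelling (1 − t) and cross-multiplying: 190,000·(EBIT − 110,000) = 400,000·(EBIT − 622,000).
EBIT × (400,000 − 190,000) = 622,000 × 400,000 − 110,000 × 190,000 = 227,900,000,000, so EBIT = 227,900,000,000 ÷ 210,000 = 1,085,238.10.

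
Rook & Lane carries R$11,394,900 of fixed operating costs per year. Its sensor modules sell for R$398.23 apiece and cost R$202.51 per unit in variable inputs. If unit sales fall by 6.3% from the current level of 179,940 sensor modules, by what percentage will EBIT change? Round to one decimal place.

-9.3%

Contribution at this volume is 179,940 × R$195.72 = R$35,217,856.80.
Subtracting fixed costs: EBIT = R$35,217,856.80 − R$11,394,900 = R$23,822,956.80.
DOL = contribution ÷ EBIT = R$35,217,856.80 ÷ R$23,822,956.80 = 1.4783.
Operating income changes by 1.4783 × -6.3% = -9.3%.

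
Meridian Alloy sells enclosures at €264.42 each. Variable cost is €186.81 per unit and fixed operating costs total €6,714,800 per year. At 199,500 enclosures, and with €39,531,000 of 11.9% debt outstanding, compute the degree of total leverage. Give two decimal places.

3.81

Contribution at this volume is 199,500 × €77.61 = €15,483,195.00.
EBIT = €15,483,195.00 − €6,714,800 = €8,768,395.00. Interest = €4,704,189.00.
DOL = €15,483,195.00 ÷ €8,768,395.00 = 1.7658; DFL = €8,768,395.00 ÷ €4,064,206.00 = 2.1575.
Combined leverage = 1.7658 × 2.1575 = 3.8097.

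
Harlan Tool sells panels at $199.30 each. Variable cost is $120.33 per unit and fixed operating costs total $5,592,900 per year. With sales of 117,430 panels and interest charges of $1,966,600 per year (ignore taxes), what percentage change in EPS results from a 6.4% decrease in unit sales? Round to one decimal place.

-34.6%

At 117,430 units, contribution = 117,430 × $78.97 = $9,273,447.10.
Subtracting fixed costs: EBIT = $9,273,447.10 − $5,592,900 = $3,680,547.10.
After interest of $1,966,600.00, pre-tax earnings = $1,713,947.10.
DCL = total CM / (EBIT − I) = $9,273,447.10 / $1,713,947.10 = 5.4106.
%ΔEPS = DCL × %ΔSales = 5.4106 × -6.4% = -34.6%.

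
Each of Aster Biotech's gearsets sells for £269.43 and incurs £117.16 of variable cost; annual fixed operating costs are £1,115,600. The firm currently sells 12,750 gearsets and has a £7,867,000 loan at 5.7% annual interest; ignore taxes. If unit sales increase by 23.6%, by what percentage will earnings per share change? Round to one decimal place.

+121.4%

Total contribution margin = 12,750 × £152.27 = £1,941,442.50.
EBIT = £1,941,442.50 − £1,115,600 = £825,842.50.
Interest = £448,419.00, so EBIT − I = £377,423.50.
DCL = total CM / (EBIT − I) = £1,941,442.50 / £377,423.50 = 5.1439.
EPS therefore changes by 5.1439 × (+23.6%) = +121.4%.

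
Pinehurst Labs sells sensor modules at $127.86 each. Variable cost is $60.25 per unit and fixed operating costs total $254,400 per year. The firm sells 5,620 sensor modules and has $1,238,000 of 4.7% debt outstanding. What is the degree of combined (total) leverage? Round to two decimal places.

5.64

Contribution at this volume is 5,620 × $67.61 = $379,968.20.
Operating income = contribution − fixed costs = $379,968.20 − $254,400 = $125,568.20. Interest = $58,186.00.
DOL = $379,968.20 ÷ $125,568.20 = 3.0260; DFL = $125,568.20 ÷ $67,382.20 = 1.8635.
DCL = DOL × DFL = 3.0260 × 1.8635 = 5.6390.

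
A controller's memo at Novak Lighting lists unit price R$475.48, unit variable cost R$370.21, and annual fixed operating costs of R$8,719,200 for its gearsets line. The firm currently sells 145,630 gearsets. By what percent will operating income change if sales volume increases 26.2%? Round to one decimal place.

Contribution at this volume is 145,630 × R$105.27 = R$15,330,470.10.
Subtracting fixed costs: EBIT = R$15,330,470.10 − R$8,719,200 = R$6,611,270.10.
Degree of operating leverage = R$15,330,470.10 / R$6,611,270.10 = 2.3188.
So EBIT moves 2.3188 × (+26.2%) = +60.8%.

+60.8%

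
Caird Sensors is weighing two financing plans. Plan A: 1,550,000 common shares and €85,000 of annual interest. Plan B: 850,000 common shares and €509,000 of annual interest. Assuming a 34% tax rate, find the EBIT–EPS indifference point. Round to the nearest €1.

€1,023,857

At indifference, (EBIT − 85,000)(1 − t)/1,550,000 = (EBIT − 509,000)(1 − t)/850,000.
The (1 − t) factor cancels: (EBIT − 85,000) × 850,000 = (EBIT − 509,000) × 1,550,000.
Solving, EBIT = (509,000·1,550,000 − 85,000·850,000) / (1,550,000 − 850,000) = 716,700,000,000 / 700,000 = 1,023,857.14.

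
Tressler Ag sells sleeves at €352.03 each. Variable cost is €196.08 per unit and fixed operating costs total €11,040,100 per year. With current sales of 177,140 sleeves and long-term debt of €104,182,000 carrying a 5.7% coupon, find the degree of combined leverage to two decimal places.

2.59

Total contribution margin = 177,140 × €155.95 = €27,624,983.00.
EBIT = €27,624,983.00 − €11,040,100 = €16,584,883.00. Interest = €5,938,374.00.
DOL = €27,624,983.00 ÷ €16,584,883.00 = 1.6657; DFL = €16,584,883.00 ÷ €10,646,509.00 = 1.5578.
DCL = DOL × DFL = 1.6657 × 1.5578 = 2.5948.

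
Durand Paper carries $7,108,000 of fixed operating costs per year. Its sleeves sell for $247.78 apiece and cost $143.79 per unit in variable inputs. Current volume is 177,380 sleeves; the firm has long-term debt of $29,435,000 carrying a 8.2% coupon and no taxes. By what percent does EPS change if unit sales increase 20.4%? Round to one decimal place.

At 177,380 units, contribution = 177,380 × $103.99 = $18,445,746.20.
Operating income = contribution − fixed costs = $18,445,746.20 − $7,108,000 = $11,337,746.20.
Interest = $2,413,670.00, so EBIT − I = $8,924,076.20.
Degree of combined leverage = contribution ÷ (EBIT − I) = $18,445,746.20 ÷ $8,924,076.20 = 2.0670.
%ΔEPS = DCL × %ΔSales = 2.0670 × +20.4% = +42.2%.

+42.2%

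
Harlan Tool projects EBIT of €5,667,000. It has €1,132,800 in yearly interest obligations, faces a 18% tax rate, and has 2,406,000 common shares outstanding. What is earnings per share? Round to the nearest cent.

€1.55

Pre-tax income = €5,667,000 − €1,132,800.00 = €4,534,200.00.
Net income = €4,534,200.00 × (1 − 0.18) = €3,718,044.00.
EPS = €3,718,044.00 ÷ 2,406,000 = €1.55.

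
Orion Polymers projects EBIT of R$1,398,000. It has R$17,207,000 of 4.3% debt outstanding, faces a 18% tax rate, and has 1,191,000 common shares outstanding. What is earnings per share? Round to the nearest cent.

Pre-tax income = R$1,398,000 − R$739,901.00 = R$658,099.00.
Net income = R$658,099.00 × (1 − 0.18) = R$539,641.18.
EPS = R$539,641.18 ÷ 1,191,000 = R$0.45.

R$0.45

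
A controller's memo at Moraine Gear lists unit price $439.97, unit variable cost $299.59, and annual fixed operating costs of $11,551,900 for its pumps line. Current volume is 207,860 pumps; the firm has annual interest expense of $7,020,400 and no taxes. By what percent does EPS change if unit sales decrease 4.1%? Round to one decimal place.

-11.3%

At 207,860 units, contribution = 207,860 × $140.38 = $29,179,386.80.
EBIT = $29,179,386.80 − $11,551,900 = $17,627,486.80.
After interest of $7,020,400.00, pre-tax earnings = $10,607,086.80.
DCL = total CM / (EBIT − I) = $29,179,386.80 / $10,607,086.80 = 2.7509.
%ΔEPS = DCL × %ΔSales = 2.7509 × -4.1% = -11.3%.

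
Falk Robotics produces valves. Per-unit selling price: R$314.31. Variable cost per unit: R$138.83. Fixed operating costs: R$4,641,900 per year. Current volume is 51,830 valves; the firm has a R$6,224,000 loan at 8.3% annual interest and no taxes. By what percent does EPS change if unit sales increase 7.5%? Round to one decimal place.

At 51,830 units, contribution = 51,830 × R$175.48 = R$9,095,128.40.
Subtracting fixed costs: EBIT = R$9,095,128.40 − R$4,641,900 = R$4,453,228.40.
Interest = R$516,592.00, so EBIT − I = R$3,936,636.40.
Degree of combined leverage = contribution ÷ (EBIT − I) = R$9,095,128.40 ÷ R$3,936,636.40 = 2.3104.
EPS therefore changes by 2.3104 × (+7.5%) = +17.3%.

+17.3%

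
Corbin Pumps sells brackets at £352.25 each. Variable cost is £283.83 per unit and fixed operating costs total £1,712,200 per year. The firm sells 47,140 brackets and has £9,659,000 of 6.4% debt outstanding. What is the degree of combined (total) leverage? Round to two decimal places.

Total contribution margin = 47,140 × £68.42 = £3,225,318.80.
EBIT = £3,225,318.80 − £1,712,200 = £1,513,118.80. Interest = £618,176.00.
DOL = £3,225,318.80 ÷ £1,513,118.80 = 2.1316; DFL = £1,513,118.80 ÷ £894,942.80 = 1.6907.
DCL = DOL × DFL = 2.1316 × 1.6907 = 3.6039.

3.60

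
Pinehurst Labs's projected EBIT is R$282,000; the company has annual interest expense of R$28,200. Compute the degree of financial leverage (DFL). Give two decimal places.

1.11

Interest = R$28,200.00.
Degree of financial leverage = EBIT / (EBIT − interest) = R$282,000 / R$253,800.00 = 1.1111.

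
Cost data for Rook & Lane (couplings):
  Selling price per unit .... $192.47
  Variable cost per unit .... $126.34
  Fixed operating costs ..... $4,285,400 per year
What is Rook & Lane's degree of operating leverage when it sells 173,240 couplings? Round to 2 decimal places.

At 173,240 units, contribution = 173,240 × $66.13 = $11,456,361.20.
Operating income = contribution − fixed costs = $11,456,361.20 − $4,285,400 = $7,170,961.20.
Degree of operating leverage = $11,456,361.20 / $7,170,961.20 = 1.5976.

1.60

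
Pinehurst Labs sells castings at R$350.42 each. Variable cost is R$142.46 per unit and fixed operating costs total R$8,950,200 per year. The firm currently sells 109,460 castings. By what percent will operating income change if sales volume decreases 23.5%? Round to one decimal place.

At 109,460 units, contribution = 109,460 × R$207.96 = R$22,763,301.60.
Subtracting fixed costs: EBIT = R$22,763,301.60 − R$8,950,200 = R$13,813,101.60.
So DOL = total CM / EBIT = R$22,763,301.60 / R$13,813,101.60 = 1.6480.
%ΔEBIT = DOL × %ΔSales = 1.6480 × -23.5% = -38.7%.

-38.7%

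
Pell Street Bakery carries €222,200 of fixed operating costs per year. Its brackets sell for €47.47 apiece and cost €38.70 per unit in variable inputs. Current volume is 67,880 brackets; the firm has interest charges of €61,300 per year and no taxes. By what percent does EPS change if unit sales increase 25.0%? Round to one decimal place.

+47.7%

Contribution at this volume is 67,880 × €8.77 = €595,307.60.
Subtracting fixed costs: EBIT = €595,307.60 − €222,200 = €373,107.60.
Interest = €61,300.00, so EBIT − I = €311,807.60.
DCL = total CM / (EBIT − I) = €595,307.60 / €311,807.60 = 1.9092.
EPS therefore changes by 1.9092 × (+25.0%) = +47.7%.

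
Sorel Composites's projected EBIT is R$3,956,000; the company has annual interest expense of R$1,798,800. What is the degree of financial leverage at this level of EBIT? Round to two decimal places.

Interest = R$1,798,800.00.
DFL = EBIT ÷ (EBIT − I) = R$3,956,000 ÷ (R$3,956,000 − R$1,798,800.00) = R$3,956,000 ÷ R$2,157,200.00 = 1.8339.

1.83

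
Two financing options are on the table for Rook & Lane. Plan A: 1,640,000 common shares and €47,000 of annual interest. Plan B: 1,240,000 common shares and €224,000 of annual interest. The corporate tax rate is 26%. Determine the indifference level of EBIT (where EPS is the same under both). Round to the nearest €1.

€772,700

Set EPS_A = EPS_B: (EBIT − €47,000)(1 − 0.26) ÷ 1,640,000 = (EBIT − €224,000)(1 − 0.26) ÷ 1,240,000.
Cancelling (1 − t) and cross-multiplying: 1,240,000·(EBIT − 47,000) = 1,640,000·(EBIT − 224,000).
Solving, EBIT = (224,000·1,640,000 − 47,000·1,240,000) / (1,640,000 − 1,240,000) = 309,080,000,000 / 400,000 = 772,700.00.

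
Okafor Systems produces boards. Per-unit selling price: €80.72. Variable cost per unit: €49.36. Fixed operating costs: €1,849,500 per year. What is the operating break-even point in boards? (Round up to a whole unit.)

Each unit contributes €80.72 − €49.36 = €31.36.
Units to break even: €1,849,500 ÷ €31.36 = 58,976.40, rounded up to 58,977.

58,977 boards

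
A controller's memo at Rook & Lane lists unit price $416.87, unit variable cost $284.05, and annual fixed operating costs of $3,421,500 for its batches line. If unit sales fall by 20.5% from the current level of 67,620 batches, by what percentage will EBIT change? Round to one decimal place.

-33.1%

Total contribution margin = 67,620 × $132.82 = $8,981,288.40.
Operating income = contribution − fixed costs = $8,981,288.40 − $3,421,500 = $5,559,788.40.
DOL = contribution ÷ EBIT = $8,981,288.40 ÷ $5,559,788.40 = 1.6154.
So EBIT moves 1.6154 × (-20.5%) = -33.1%.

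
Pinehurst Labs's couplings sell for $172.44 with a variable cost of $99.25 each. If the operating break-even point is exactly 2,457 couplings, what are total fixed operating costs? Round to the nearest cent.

Contribution margin per unit = $172.44 − $99.25 = $73.19.
Since BE = FC / CM, FC = 2,457 × $73.19 = $179,827.83.

$179,827.83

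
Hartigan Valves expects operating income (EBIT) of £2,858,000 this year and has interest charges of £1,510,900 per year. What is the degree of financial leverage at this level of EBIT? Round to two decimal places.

2.12

Annual interest charges come to £1,510,900.00.
DFL = EBIT ÷ (EBIT − I) = £2,858,000 ÷ (£2,858,000 − £1,510,900.00) = £2,858,000 ÷ £1,347,100.00 = 2.1216.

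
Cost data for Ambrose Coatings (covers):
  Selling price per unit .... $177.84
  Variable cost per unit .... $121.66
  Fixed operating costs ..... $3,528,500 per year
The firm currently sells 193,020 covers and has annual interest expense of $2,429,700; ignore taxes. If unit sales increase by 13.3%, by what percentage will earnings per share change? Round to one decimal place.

Contribution at this volume is 193,020 × $56.18 = $10,843,863.60.
Operating income = contribution − fixed costs = $10,843,863.60 − $3,528,500 = $7,315,363.60.
Interest = $2,429,700.00, so EBIT − I = $4,885,663.60.
Degree of combined leverage = contribution ÷ (EBIT − I) = $10,843,863.60 ÷ $4,885,663.60 = 2.2195.
EPS therefore changes by 2.2195 × (+13.3%) = +29.5%.

+29.5%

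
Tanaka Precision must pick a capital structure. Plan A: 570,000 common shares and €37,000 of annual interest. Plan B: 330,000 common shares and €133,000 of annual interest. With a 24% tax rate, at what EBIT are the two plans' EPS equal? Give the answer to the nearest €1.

€265,000

At indifference, (EBIT − 37,000)(1 − t)/570,000 = (EBIT − 133,000)(1 − t)/330,000.
The (1 − t) factor cancels: (EBIT − 37,000) × 330,000 = (EBIT − 133,000) × 570,000.
EBIT × (570,000 − 330,000) = 133,000 × 570,000 − 37,000 × 330,000 = 63,600,000,000, so EBIT = 63,600,000,000 ÷ 240,000 = 265,000.00.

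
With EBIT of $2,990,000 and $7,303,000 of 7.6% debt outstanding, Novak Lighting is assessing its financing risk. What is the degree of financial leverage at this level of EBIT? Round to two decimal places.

Interest = $555,028.00.
Degree of financial leverage = EBIT / (EBIT − interest) = $2,990,000 / $2,434,972.00 = 1.2279.

1.23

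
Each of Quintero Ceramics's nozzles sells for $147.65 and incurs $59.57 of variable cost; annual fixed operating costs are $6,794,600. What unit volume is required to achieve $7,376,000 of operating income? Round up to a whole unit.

Contribution margin per unit = $147.65 − $59.57 = $88.08.
Units = (FC + target) / CM = ($6,794,600 + $7,376,000) / $88.08 = 160,883.29, so 160,884 nozzles.

160,884 nozzles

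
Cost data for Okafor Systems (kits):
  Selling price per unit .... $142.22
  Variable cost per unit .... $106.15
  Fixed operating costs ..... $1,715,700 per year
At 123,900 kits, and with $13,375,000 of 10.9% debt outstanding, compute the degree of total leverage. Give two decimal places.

Total contribution margin = 123,900 × $36.07 = $4,469,073.00.
Operating income = contribution − fixed costs = $4,469,073.00 − $1,715,700 = $2,753,373.00. Interest = $1,457,875.00.
DOL = $4,469,073.00 ÷ $2,753,373.00 = 1.6231; DFL = $2,753,373.00 ÷ $1,295,498.00 = 2.1253.
DCL = DOL × DFL = 1.6231 × 2.1253 = 3.4496.

3.45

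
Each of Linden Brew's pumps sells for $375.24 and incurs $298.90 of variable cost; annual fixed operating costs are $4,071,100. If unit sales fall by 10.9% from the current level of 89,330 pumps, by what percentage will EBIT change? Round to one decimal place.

-27.0%

Contribution at this volume is 89,330 × $76.34 = $6,819,452.20.
Operating income = contribution − fixed costs = $6,819,452.20 − $4,071,100 = $2,748,352.20.
DOL = contribution ÷ EBIT = $6,819,452.20 ÷ $2,748,352.20 = 2.4813.
Operating income changes by 2.4813 × -10.9% = -27.0%.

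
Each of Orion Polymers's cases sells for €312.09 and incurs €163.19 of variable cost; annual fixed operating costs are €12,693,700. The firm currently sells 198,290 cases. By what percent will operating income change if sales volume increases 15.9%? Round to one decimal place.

+27.9%

Total contribution margin = 198,290 × €148.90 = €29,525,381.00.
EBIT = €29,525,381.00 − €12,693,700 = €16,831,681.00.
So DOL = total CM / EBIT = €29,525,381.00 / €16,831,681.00 = 1.7542.
Operating income changes by 1.7542 × +15.9% = +27.9%.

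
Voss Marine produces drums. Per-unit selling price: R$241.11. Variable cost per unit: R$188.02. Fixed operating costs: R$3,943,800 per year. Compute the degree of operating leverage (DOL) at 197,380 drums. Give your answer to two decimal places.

1.60

Total contribution margin = 197,380 × R$53.09 = R$10,478,904.20.
Operating income = contribution − fixed costs = R$10,478,904.20 − R$3,943,800 = R$6,535,104.20.
So DOL = total CM / EBIT = R$10,478,904.20 / R$6,535,104.20 = 1.6035.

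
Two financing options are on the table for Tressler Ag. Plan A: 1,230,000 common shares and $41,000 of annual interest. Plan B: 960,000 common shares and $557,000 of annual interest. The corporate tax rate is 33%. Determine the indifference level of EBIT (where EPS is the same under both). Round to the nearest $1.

At indifference, (EBIT − 41,000)(1 − t)/1,230,000 = (EBIT − 557,000)(1 − t)/960,000.
The (1 − t) factor cancels: (EBIT − 41,000) × 960,000 = (EBIT − 557,000) × 1,230,000.
Solving, EBIT = (557,000·1,230,000 − 41,000·960,000) / (1,230,000 − 960,000) = 645,750,000,000 / 270,000 = 2,391,666.67.

$2,391,667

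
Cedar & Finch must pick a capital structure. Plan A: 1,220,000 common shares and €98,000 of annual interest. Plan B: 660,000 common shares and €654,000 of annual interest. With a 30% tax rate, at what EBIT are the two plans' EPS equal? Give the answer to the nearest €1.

€1,309,286

Set EPS_A = EPS_B: (EBIT − €98,000)(1 − 0.30) ÷ 1,220,000 = (EBIT − €654,000)(1 − 0.30) ÷ 660,000.
The (1 − t) factor cancels: (EBIT − 98,000) × 660,000 = (EBIT − 654,000) × 1,220,000.
EBIT × (1,220,000 − 660,000) = 654,000 × 1,220,000 − 98,000 × 660,000 = 733,200,000,000, so EBIT = 733,200,000,000 ÷ 560,000 = 1,309,285.71.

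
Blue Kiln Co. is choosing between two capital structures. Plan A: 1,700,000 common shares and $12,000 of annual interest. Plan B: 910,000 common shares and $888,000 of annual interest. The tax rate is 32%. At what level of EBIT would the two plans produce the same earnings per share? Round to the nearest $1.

$1,897,063

At indifference, (EBIT − 12,000)(1 − t)/1,700,000 = (EBIT − 888,000)(1 − t)/910,000.
The (1 − t) factor cancels: (EBIT − 12,000) × 910,000 = (EBIT − 888,000) × 1,700,000.
EBIT × (1,700,000 − 910,000) = 888,000 × 1,700,000 − 12,000 × 910,000 = 1,498,680,000,000, so EBIT = 1,498,680,000,000 ÷ 790,000 = 1,897,063.29.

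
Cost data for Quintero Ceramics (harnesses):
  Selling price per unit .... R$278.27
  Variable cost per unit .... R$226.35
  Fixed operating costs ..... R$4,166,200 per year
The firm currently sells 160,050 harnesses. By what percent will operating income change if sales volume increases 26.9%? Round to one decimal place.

+53.9%

Contribution at this volume is 160,050 × R$51.92 = R$8,309,796.00.
EBIT = R$8,309,796.00 − R$4,166,200 = R$4,143,596.00.
So DOL = total CM / EBIT = R$8,309,796.00 / R$4,143,596.00 = 2.0055.
So EBIT moves 2.0055 × (+26.9%) = +53.9%.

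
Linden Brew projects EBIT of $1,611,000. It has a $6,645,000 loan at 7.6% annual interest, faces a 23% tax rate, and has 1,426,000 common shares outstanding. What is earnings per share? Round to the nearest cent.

$0.60

Pre-tax income = $1,611,000 − $505,020.00 = $1,105,980.00.
After tax at 23%: net income = $1,105,980.00 × 0.77 = $851,604.60.
Per share: $851,604.60 / 1,426,000 shares = $0.60.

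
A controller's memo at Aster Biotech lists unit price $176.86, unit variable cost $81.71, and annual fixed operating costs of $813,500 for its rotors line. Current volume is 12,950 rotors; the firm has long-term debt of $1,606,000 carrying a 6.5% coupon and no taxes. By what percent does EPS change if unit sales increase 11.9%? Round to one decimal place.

Total contribution margin = 12,950 × $95.15 = $1,232,192.50.
EBIT = $1,232,192.50 − $813,500 = $418,692.50.
After interest of $104,390.00, pre-tax earnings = $314,302.50.
DCL = total CM / (EBIT − I) = $1,232,192.50 / $314,302.50 = 3.9204.
EPS therefore changes by 3.9204 × (+11.9%) = +46.7%.

+46.7%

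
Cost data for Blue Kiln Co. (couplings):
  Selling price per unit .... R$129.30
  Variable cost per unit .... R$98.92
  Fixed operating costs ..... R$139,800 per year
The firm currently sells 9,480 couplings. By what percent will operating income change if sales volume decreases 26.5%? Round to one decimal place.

Contribution at this volume is 9,480 × R$30.38 = R$288,002.40.
EBIT = R$288,002.40 − R$139,800 = R$148,202.40.
So DOL = total CM / EBIT = R$288,002.40 / R$148,202.40 = 1.9433.
So EBIT moves 1.9433 × (-26.5%) = -51.5%.

-51.5%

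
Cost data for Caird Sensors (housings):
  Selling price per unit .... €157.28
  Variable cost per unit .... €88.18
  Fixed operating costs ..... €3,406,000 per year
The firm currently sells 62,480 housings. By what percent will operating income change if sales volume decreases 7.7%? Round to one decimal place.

Contribution at this volume is 62,480 × €69.10 = €4,317,368.00.
Operating income = contribution − fixed costs = €4,317,368.00 − €3,406,000 = €911,368.00.
Degree of operating leverage = €4,317,368.00 / €911,368.00 = 4.7372.
Operating income changes by 4.7372 × -7.7% = -36.5%.

-36.5%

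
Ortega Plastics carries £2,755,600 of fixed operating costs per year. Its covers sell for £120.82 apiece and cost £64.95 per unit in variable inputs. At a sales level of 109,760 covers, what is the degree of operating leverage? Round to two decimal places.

Contribution at this volume is 109,760 × £55.87 = £6,132,291.20.
Subtracting fixed costs: EBIT = £6,132,291.20 − £2,755,600 = £3,376,691.20.
DOL = contribution ÷ EBIT = £6,132,291.20 ÷ £3,376,691.20 = 1.8161.

1.82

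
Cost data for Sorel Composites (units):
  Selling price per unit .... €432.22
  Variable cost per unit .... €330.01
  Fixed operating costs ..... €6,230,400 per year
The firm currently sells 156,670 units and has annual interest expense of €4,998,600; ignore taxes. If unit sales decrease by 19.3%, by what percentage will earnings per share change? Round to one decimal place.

-64.6%

Total contribution margin = 156,670 × €102.21 = €16,013,240.70.
EBIT = €16,013,240.70 − €6,230,400 = €9,782,840.70.
Interest = €4,998,600.00, so EBIT − I = €4,784,240.70.
DCL = total CM / (EBIT − I) = €16,013,240.70 / €4,784,240.70 = 3.3471.
%ΔEPS = DCL × %ΔSales = 3.3471 × -19.3% = -64.6%.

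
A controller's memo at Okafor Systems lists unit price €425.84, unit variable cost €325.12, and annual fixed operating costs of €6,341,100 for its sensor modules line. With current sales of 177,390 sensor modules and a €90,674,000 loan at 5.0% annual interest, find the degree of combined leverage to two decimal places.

Total contribution margin = 177,390 × €100.72 = €17,866,720.80.
Operating income = contribution − fixed costs = €17,866,720.80 − €6,341,100 = €11,525,620.80. Interest = €4,533,700.00.
DOL = €17,866,720.80 ÷ €11,525,620.80 = 1.5502; DFL = €11,525,620.80 ÷ €6,991,920.80 = 1.6484.
DCL = DOL × DFL = 1.5502 × 1.6484 = 2.5553.

2.56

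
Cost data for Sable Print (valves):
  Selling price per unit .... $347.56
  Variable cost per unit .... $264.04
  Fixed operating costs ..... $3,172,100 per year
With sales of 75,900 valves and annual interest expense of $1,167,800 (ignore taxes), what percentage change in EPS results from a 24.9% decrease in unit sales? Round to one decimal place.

-79.0%

Total contribution margin = 75,900 × $83.52 = $6,339,168.00.
Operating income = contribution − fixed costs = $6,339,168.00 − $3,172,100 = $3,167,068.00.
After interest of $1,167,800.00, pre-tax earnings = $1,999,268.00.
DCL = total CM / (EBIT − I) = $6,339,168.00 / $1,999,268.00 = 3.1707.
%ΔEPS = DCL × %ΔSales = 3.1707 × -24.9% = -79.0%.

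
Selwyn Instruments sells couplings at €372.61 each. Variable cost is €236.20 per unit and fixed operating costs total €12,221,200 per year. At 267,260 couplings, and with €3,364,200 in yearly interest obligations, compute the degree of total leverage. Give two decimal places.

Contribution at this volume is 267,260 × €136.41 = €36,456,936.60.
EBIT = €36,456,936.60 − €12,221,200 = €24,235,736.60. Interest = €3,364,200.00, so EBIT − I = €20,871,536.60.
DCL = contribution ÷ (EBIT − I) = €36,456,936.60 ÷ €20,871,536.60 = 1.7467.

1.75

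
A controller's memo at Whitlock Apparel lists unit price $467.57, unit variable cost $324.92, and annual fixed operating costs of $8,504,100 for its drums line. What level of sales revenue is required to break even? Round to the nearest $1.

Contribution margin per unit = $467.57 − $324.92 = $142.65, a CM ratio of $142.65 ÷ $467.57 = 0.3051.
Break-even revenue = fixed costs × price ÷ CM = $8,504,100 × $467.57 ÷ $142.65 = $27,874,252.

$27,874,252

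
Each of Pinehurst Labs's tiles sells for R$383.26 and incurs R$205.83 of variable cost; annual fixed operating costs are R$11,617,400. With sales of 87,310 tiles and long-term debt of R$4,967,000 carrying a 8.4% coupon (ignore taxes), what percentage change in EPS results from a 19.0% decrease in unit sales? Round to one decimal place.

Total contribution margin = 87,310 × R$177.43 = R$15,491,413.30.
Subtracting fixed costs: EBIT = R$15,491,413.30 − R$11,617,400 = R$3,874,013.30.
After interest of R$417,228.00, pre-tax earnings = R$3,456,785.30.
DCL = total CM / (EBIT − I) = R$15,491,413.30 / R$3,456,785.30 = 4.4815.
EPS therefore changes by 4.4815 × (-19.0%) = -85.1%.

-85.1%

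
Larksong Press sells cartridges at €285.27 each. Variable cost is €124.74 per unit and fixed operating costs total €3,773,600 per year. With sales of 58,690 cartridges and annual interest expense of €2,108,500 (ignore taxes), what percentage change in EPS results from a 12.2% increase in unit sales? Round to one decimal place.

+32.5%

At 58,690 units, contribution = 58,690 × €160.53 = €9,421,505.70.
Subtracting fixed costs: EBIT = €9,421,505.70 − €3,773,600 = €5,647,905.70.
After interest of €2,108,500.00, pre-tax earnings = €3,539,405.70.
Degree of combined leverage = contribution ÷ (EBIT − I) = €9,421,505.70 ÷ €3,539,405.70 = 2.6619.
EPS therefore changes by 2.6619 × (+12.2%) = +32.5%.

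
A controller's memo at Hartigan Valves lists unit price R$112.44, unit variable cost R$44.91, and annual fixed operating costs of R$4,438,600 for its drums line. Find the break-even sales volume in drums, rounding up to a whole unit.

65,728 drums

Contribution margin per unit = R$112.44 − R$44.91 = R$67.53.
Units to break even: R$4,438,600 ÷ R$67.53 = 65,727.82, rounded up to 65,728.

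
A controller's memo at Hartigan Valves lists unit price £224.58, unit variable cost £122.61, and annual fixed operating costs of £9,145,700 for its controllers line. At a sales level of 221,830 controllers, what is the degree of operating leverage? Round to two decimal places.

Total contribution margin = 221,830 × £101.97 = £22,620,005.10.
Subtracting fixed costs: EBIT = £22,620,005.10 − £9,145,700 = £13,474,305.10.
So DOL = total CM / EBIT = £22,620,005.10 / £13,474,305.10 = 1.6788.

1.68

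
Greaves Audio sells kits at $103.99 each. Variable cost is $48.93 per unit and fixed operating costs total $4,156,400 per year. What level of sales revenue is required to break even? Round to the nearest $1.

$7,850,055

CM per unit = $103.99 − $48.93 = $55.06; CM ratio = $55.06 / $103.99 = 0.5295.
Break-even revenue = fixed costs × price ÷ CM = $4,156,400 × $103.99 ÷ $55.06 = $7,850,055.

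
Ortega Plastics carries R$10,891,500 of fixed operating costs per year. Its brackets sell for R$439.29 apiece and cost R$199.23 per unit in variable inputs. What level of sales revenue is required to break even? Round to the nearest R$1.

R$19,930,547

CM per unit = R$439.29 − R$199.23 = R$240.06; CM ratio = R$240.06 / R$439.29 = 0.5465.
Break-even revenue = fixed costs × price ÷ CM = R$10,891,500 × R$439.29 ÷ R$240.06 = R$19,930,547.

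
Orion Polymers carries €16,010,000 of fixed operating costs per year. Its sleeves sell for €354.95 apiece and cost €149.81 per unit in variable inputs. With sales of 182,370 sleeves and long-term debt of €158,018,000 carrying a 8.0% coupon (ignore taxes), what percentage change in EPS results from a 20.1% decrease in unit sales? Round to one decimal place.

At 182,370 units, contribution = 182,370 × €205.14 = €37,411,381.80.
Subtracting fixed costs: EBIT = €37,411,381.80 − €16,010,000 = €21,401,381.80.
After interest of €12,641,440.00, pre-tax earnings = €8,759,941.80.
Degree of combined leverage = contribution ÷ (EBIT − I) = €37,411,381.80 ÷ €8,759,941.80 = 4.2707.
EPS therefore changes by 4.2707 × (-20.1%) = -85.8%.

-85.8%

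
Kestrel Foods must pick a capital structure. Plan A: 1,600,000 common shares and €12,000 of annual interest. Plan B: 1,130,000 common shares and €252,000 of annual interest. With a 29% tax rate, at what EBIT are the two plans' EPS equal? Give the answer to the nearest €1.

€829,021

At indifference, (EBIT − 12,000)(1 − t)/1,600,000 = (EBIT − 252,000)(1 − t)/1,130,000.
Cancelling (1 − t) and cross-multiplying: 1,130,000·(EBIT − 12,000) = 1,600,000·(EBIT − 252,000).
Solving, EBIT = (252,000·1,600,000 − 12,000·1,130,000) / (1,600,000 − 1,130,000) = 389,640,000,000 / 470,000 = 829,021.28.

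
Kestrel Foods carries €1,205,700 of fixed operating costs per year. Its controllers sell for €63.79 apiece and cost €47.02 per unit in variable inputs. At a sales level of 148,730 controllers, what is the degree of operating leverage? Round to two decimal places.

At 148,730 units, contribution = 148,730 × €16.77 = €2,494,202.10.
EBIT = €2,494,202.10 − €1,205,700 = €1,288,502.10.
So DOL = total CM / EBIT = €2,494,202.10 / €1,288,502.10 = 1.9357.

1.94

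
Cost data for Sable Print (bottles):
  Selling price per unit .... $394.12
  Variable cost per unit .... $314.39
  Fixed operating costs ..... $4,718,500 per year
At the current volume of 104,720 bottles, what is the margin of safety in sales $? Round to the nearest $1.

$17,947,836

Unit CM = price − variable cost = $394.12 − $314.39 = $79.73. Break-even units = $4,718,500 ÷ $79.73 = 59,180.99; break-even revenue = 59,180.99 × $394.12 = $23,324,410.13.
Actual sales revenue = 104,720 × $394.12 = $41,272,246.40.
Margin of safety = $41,272,246.40 − $23,324,410.13 = $17,947,836.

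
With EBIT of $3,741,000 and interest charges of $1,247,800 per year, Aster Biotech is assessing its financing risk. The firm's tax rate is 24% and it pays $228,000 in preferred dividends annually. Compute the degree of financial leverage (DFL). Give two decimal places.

Annual interest charges come to $1,247,800.00.
Preferred dividends grossed up pre-tax: $228,000 / (1 − 0.24) = $300,000.00.
DFL = EBIT ÷ [EBIT − I − D_p/(1−t)] = $3,741,000 ÷ [$3,741,000 − $1,247,800.00 − $300,000.00] = $3,741,000 ÷ $2,193,200.00 = 1.7057.

1.71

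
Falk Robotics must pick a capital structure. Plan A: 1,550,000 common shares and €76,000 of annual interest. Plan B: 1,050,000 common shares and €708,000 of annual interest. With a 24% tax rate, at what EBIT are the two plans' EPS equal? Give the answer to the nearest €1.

€2,035,200

Set EPS_A = EPS_B: (EBIT − €76,000)(1 − 0.24) ÷ 1,550,000 = (EBIT − €708,000)(1 − 0.24) ÷ 1,050,000.
The (1 − t) factor cancels: (EBIT − 76,000) × 1,050,000 = (EBIT − 708,000) × 1,550,000.
EBIT × (1,550,000 − 1,050,000) = 708,000 × 1,550,000 − 76,000 × 1,050,000 = 1,017,600,000,000, so EBIT = 1,017,600,000,000 ÷ 500,000 = 2,035,200.00.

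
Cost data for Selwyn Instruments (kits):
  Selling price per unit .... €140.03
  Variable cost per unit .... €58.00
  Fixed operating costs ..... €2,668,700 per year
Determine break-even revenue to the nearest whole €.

€4,555,627

Contribution margin per unit = €140.03 − €58.00 = €82.03, a CM ratio of €82.03 ÷ €140.03 = 0.5858.
Break-even sales = FC ÷ CM ratio = €2,668,700 × €140.03 / €82.03 = €4,555,627.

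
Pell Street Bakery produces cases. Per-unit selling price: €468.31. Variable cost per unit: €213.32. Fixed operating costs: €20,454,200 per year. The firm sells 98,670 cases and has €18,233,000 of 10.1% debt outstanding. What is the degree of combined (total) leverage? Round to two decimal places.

8.78

At 98,670 units, contribution = 98,670 × €254.99 = €25,159,863.30.
Subtracting fixed costs: EBIT = €25,159,863.30 − €20,454,200 = €4,705,663.30. Interest = €1,841,533.00.
DOL = €25,159,863.30 ÷ €4,705,663.30 = 5.3467; DFL = €4,705,663.30 ÷ €2,864,130.30 = 1.6430.
DCL = DOL × DFL = 5.3467 × 1.6430 = 8.7846.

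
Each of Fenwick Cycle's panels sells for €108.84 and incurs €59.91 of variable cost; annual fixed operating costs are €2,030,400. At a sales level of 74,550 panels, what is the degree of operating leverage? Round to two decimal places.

Total contribution margin = 74,550 × €48.93 = €3,647,731.50.
Subtracting fixed costs: EBIT = €3,647,731.50 − €2,030,400 = €1,617,331.50.
DOL = contribution ÷ EBIT = €3,647,731.50 ÷ €1,617,331.50 = 2.2554.

2.26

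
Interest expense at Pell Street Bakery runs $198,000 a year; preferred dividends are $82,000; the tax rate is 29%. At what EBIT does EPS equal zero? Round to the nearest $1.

Preferred dividends are paid after tax, so their pre-tax equivalent is $82,000 ÷ (1 − 0.29) = $115,492.96.
Financial break-even EBIT = interest + D_p ÷ (1 − t) = $198,000 + $115,492.96 = $313,492.96.

$313,493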